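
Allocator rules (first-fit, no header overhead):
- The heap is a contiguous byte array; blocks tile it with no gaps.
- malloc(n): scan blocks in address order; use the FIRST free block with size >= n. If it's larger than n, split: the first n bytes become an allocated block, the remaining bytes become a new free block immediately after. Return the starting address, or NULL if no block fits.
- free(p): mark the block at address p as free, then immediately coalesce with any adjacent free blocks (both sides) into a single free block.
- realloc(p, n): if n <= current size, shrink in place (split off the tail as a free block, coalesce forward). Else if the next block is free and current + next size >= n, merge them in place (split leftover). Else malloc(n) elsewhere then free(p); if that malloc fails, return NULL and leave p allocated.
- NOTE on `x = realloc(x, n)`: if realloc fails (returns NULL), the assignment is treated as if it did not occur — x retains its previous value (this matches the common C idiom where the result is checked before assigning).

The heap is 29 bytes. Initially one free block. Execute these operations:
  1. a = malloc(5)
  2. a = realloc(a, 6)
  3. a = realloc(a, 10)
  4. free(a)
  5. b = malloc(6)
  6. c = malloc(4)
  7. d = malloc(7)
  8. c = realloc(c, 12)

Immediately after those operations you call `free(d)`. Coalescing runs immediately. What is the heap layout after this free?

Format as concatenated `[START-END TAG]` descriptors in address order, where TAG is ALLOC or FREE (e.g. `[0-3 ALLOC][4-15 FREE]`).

Answer: [0-5 ALLOC][6-16 FREE][17-28 ALLOC]

Derivation:
Op 1: a = malloc(5) -> a = 0; heap: [0-4 ALLOC][5-28 FREE]
Op 2: a = realloc(a, 6) -> a = 0; heap: [0-5 ALLOC][6-28 FREE]
Op 3: a = realloc(a, 10) -> a = 0; heap: [0-9 ALLOC][10-28 FREE]
Op 4: free(a) -> (freed a); heap: [0-28 FREE]
Op 5: b = malloc(6) -> b = 0; heap: [0-5 ALLOC][6-28 FREE]
Op 6: c = malloc(4) -> c = 6; heap: [0-5 ALLOC][6-9 ALLOC][10-28 FREE]
Op 7: d = malloc(7) -> d = 10; heap: [0-5 ALLOC][6-9 ALLOC][10-16 ALLOC][17-28 FREE]
Op 8: c = realloc(c, 12) -> c = 17; heap: [0-5 ALLOC][6-9 FREE][10-16 ALLOC][17-28 ALLOC]
free(d): d = 10 -> block [10-16 ALLOC]; mark free, coalesce with adjacent free neighbors -> [0-5 ALLOC][6-16 FREE][17-28 ALLOC]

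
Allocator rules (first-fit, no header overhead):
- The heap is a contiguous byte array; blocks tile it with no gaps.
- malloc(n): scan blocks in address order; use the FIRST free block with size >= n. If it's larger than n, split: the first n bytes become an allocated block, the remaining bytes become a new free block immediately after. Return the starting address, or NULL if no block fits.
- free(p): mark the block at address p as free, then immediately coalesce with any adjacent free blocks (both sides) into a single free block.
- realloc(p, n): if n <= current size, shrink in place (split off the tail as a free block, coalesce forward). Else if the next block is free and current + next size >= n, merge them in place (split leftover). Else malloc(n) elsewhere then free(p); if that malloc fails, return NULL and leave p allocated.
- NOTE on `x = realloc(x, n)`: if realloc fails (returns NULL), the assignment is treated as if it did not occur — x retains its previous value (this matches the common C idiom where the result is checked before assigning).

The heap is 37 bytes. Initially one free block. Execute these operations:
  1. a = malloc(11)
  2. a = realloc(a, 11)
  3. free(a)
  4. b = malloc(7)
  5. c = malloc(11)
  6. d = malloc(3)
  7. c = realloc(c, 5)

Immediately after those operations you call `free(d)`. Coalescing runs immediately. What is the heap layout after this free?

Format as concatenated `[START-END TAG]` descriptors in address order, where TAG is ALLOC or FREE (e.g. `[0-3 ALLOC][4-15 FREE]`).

Answer: [0-6 ALLOC][7-11 ALLOC][12-36 FREE]

Derivation:
Op 1: a = malloc(11) -> a = 0; heap: [0-10 ALLOC][11-36 FREE]
Op 2: a = realloc(a, 11) -> a = 0; heap: [0-10 ALLOC][11-36 FREE]
Op 3: free(a) -> (freed a); heap: [0-36 FREE]
Op 4: b = malloc(7) -> b = 0; heap: [0-6 ALLOC][7-36 FREE]
Op 5: c = malloc(11) -> c = 7; heap: [0-6 ALLOC][7-17 ALLOC][18-36 FREE]
Op 6: d = malloc(3) -> d = 18; heap: [0-6 ALLOC][7-17 ALLOC][18-20 ALLOC][21-36 FREE]
Op 7: c = realloc(c, 5) -> c = 7; heap: [0-6 ALLOC][7-11 ALLOC][12-17 FREE][18-20 ALLOC][21-36 FREE]
free(d): d = 18 -> block [18-20 ALLOC]; mark free, coalesce with adjacent free neighbors -> [0-6 ALLOC][7-11 ALLOC][12-36 FREE]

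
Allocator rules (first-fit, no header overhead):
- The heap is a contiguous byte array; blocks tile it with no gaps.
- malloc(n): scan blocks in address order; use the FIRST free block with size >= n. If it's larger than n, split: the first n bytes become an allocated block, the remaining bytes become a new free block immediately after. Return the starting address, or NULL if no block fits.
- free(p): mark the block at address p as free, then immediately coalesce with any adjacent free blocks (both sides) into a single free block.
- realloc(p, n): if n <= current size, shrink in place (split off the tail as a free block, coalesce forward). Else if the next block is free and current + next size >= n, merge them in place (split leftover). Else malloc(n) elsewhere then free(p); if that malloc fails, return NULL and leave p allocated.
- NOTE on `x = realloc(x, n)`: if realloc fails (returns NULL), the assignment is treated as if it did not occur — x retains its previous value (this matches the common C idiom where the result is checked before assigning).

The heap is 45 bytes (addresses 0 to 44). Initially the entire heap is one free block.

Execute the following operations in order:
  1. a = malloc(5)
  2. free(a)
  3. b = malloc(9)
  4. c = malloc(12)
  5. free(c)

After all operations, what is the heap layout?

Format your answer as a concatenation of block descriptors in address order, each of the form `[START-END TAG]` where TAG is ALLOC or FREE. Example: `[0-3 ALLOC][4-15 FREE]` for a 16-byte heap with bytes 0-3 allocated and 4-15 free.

Answer: [0-8 ALLOC][9-44 FREE]

Derivation:
Op 1: a = malloc(5) -> a = 0; heap: [0-4 ALLOC][5-44 FREE]
Op 2: free(a) -> (freed a); heap: [0-44 FREE]
Op 3: b = malloc(9) -> b = 0; heap: [0-8 ALLOC][9-44 FREE]
Op 4: c = malloc(12) -> c = 9; heap: [0-8 ALLOC][9-20 ALLOC][21-44 FREE]
Op 5: free(c) -> (freed c); heap: [0-8 ALLOC][9-44 FREE]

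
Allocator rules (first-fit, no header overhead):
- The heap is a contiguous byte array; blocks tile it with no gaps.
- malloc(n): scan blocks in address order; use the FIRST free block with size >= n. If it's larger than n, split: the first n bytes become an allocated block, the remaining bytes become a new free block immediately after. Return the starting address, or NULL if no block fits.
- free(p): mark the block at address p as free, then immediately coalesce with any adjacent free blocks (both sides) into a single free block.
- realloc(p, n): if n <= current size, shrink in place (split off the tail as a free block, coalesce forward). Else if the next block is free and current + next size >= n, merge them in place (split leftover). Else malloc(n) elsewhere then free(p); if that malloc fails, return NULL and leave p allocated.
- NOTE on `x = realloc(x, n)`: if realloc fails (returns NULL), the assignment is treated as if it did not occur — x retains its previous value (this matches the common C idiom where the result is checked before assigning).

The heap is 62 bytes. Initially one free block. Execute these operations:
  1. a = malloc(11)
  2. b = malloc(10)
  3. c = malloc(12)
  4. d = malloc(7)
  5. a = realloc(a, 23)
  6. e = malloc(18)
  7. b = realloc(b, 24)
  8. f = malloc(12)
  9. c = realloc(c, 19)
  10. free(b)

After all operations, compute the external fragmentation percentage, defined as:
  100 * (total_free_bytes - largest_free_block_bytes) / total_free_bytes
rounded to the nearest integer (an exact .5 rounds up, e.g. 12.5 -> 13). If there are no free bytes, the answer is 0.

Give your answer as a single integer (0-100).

Answer: 29

Derivation:
Op 1: a = malloc(11) -> a = 0; heap: [0-10 ALLOC][11-61 FREE]
Op 2: b = malloc(10) -> b = 11; heap: [0-10 ALLOC][11-20 ALLOC][21-61 FREE]
Op 3: c = malloc(12) -> c = 21; heap: [0-10 ALLOC][11-20 ALLOC][21-32 ALLOC][33-61 FREE]
Op 4: d = malloc(7) -> d = 33; heap: [0-10 ALLOC][11-20 ALLOC][21-32 ALLOC][33-39 ALLOC][40-61 FREE]
Op 5: a = realloc(a, 23) -> NULL (a unchanged); heap: [0-10 ALLOC][11-20 ALLOC][21-32 ALLOC][33-39 ALLOC][40-61 FREE]
Op 6: e = malloc(18) -> e = 40; heap: [0-10 ALLOC][11-20 ALLOC][21-32 ALLOC][33-39 ALLOC][40-57 ALLOC][58-61 FREE]
Op 7: b = realloc(b, 24) -> NULL (b unchanged); heap: [0-10 ALLOC][11-20 ALLOC][21-32 ALLOC][33-39 ALLOC][40-57 ALLOC][58-61 FREE]
Op 8: f = malloc(12) -> f = NULL; heap: [0-10 ALLOC][11-20 ALLOC][21-32 ALLOC][33-39 ALLOC][40-57 ALLOC][58-61 FREE]
Op 9: c = realloc(c, 19) -> NULL (c unchanged); heap: [0-10 ALLOC][11-20 ALLOC][21-32 ALLOC][33-39 ALLOC][40-57 ALLOC][58-61 FREE]
Op 10: free(b) -> (freed b); heap: [0-10 ALLOC][11-20 FREE][21-32 ALLOC][33-39 ALLOC][40-57 ALLOC][58-61 FREE]
Free blocks: [10 4] total_free=14 largest=10 -> 100*(14-10)/14 = 400/14 ≈ 28.571 -> rounds to 29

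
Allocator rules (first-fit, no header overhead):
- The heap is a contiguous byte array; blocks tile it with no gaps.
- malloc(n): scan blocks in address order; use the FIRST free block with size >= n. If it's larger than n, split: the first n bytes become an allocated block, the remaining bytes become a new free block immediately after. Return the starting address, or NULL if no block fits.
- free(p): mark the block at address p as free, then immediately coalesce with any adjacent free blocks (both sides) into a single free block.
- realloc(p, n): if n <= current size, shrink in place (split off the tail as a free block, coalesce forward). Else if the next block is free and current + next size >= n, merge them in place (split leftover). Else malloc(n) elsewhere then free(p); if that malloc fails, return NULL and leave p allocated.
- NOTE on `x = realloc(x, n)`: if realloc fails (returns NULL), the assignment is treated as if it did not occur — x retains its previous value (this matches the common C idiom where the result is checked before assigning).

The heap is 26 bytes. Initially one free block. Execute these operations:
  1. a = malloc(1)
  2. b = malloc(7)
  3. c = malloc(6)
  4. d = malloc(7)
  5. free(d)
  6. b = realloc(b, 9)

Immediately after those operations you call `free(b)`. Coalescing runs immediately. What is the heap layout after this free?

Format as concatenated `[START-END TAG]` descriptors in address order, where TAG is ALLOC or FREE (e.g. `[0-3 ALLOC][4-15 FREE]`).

Op 1: a = malloc(1) -> a = 0; heap: [0-0 ALLOC][1-25 FREE]
Op 2: b = malloc(7) -> b = 1; heap: [0-0 ALLOC][1-7 ALLOC][8-25 FREE]
Op 3: c = malloc(6) -> c = 8; heap: [0-0 ALLOC][1-7 ALLOC][8-13 ALLOC][14-25 FREE]
Op 4: d = malloc(7) -> d = 14; heap: [0-0 ALLOC][1-7 ALLOC][8-13 ALLOC][14-20 ALLOC][21-25 FREE]
Op 5: free(d) -> (freed d); heap: [0-0 ALLOC][1-7 ALLOC][8-13 ALLOC][14-25 FREE]
Op 6: b = realloc(b, 9) -> b = 14; heap: [0-0 ALLOC][1-7 FREE][8-13 ALLOC][14-22 ALLOC][23-25 FREE]
free(b): b = 14 -> block [14-22 ALLOC]; mark free, coalesce with adjacent free neighbors -> [0-0 ALLOC][1-7 FREE][8-13 ALLOC][14-25 FREE]

Answer: [0-0 ALLOC][1-7 FREE][8-13 ALLOC][14-25 FREE]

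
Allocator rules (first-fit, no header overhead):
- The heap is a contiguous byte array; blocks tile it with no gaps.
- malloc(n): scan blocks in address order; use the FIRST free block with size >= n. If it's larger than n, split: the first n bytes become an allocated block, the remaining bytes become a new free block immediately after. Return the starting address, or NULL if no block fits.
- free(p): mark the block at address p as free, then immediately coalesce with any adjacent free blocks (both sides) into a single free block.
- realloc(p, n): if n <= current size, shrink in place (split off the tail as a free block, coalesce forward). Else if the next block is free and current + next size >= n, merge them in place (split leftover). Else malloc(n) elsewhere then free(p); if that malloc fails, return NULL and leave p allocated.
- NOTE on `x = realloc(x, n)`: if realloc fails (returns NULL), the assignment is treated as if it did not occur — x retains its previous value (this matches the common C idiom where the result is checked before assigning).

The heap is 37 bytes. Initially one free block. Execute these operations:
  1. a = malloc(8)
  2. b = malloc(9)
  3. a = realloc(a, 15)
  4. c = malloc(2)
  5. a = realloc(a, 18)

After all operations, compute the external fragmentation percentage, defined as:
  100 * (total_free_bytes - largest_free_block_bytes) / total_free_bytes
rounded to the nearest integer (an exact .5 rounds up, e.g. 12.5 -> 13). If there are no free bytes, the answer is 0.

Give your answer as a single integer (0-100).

Answer: 25

Derivation:
Op 1: a = malloc(8) -> a = 0; heap: [0-7 ALLOC][8-36 FREE]
Op 2: b = malloc(9) -> b = 8; heap: [0-7 ALLOC][8-16 ALLOC][17-36 FREE]
Op 3: a = realloc(a, 15) -> a = 17; heap: [0-7 FREE][8-16 ALLOC][17-31 ALLOC][32-36 FREE]
Op 4: c = malloc(2) -> c = 0; heap: [0-1 ALLOC][2-7 FREE][8-16 ALLOC][17-31 ALLOC][32-36 FREE]
Op 5: a = realloc(a, 18) -> a = 17; heap: [0-1 ALLOC][2-7 FREE][8-16 ALLOC][17-34 ALLOC][35-36 FREE]
Free blocks: [6 2] total_free=8 largest=6 -> 100*(8-6)/8 = 200/8 = 25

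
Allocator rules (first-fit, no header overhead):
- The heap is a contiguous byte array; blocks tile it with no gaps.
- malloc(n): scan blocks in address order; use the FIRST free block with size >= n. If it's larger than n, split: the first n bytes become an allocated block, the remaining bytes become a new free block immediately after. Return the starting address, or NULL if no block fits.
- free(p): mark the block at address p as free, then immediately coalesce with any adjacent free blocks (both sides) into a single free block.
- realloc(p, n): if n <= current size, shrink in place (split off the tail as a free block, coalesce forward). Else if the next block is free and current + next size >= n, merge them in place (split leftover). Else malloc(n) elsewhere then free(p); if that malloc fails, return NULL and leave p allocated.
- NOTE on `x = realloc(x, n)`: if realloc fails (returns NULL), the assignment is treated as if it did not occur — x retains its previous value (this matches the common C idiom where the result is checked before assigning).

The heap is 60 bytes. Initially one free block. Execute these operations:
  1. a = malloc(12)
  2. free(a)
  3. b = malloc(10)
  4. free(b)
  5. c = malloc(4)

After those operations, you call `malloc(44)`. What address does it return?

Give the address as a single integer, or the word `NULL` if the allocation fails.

Answer: 4

Derivation:
Op 1: a = malloc(12) -> a = 0; heap: [0-11 ALLOC][12-59 FREE]
Op 2: free(a) -> (freed a); heap: [0-59 FREE]
Op 3: b = malloc(10) -> b = 0; heap: [0-9 ALLOC][10-59 FREE]
Op 4: free(b) -> (freed b); heap: [0-59 FREE]
Op 5: c = malloc(4) -> c = 0; heap: [0-3 ALLOC][4-59 FREE]
malloc(44): first-fit scan over [0-3 ALLOC][4-59 FREE] -> 4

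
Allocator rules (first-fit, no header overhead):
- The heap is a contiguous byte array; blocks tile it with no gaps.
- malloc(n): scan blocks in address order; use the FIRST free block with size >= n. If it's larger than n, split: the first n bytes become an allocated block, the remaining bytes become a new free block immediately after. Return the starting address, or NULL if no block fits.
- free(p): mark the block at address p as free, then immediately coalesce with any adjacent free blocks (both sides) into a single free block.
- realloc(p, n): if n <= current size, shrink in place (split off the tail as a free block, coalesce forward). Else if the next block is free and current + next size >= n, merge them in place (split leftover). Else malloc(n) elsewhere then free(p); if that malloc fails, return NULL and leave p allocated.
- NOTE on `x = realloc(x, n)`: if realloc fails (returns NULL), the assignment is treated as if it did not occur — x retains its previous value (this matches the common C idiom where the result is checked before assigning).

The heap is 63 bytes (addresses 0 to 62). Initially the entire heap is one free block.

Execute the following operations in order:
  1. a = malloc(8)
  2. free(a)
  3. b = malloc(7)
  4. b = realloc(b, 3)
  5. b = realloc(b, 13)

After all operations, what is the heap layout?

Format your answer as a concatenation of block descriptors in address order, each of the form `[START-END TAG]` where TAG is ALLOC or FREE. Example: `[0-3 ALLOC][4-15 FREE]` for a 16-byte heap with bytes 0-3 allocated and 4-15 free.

Answer: [0-12 ALLOC][13-62 FREE]

Derivation:
Op 1: a = malloc(8) -> a = 0; heap: [0-7 ALLOC][8-62 FREE]
Op 2: free(a) -> (freed a); heap: [0-62 FREE]
Op 3: b = malloc(7) -> b = 0; heap: [0-6 ALLOC][7-62 FREE]
Op 4: b = realloc(b, 3) -> b = 0; heap: [0-2 ALLOC][3-62 FREE]
Op 5: b = realloc(b, 13) -> b = 0; heap: [0-12 ALLOC][13-62 FREE]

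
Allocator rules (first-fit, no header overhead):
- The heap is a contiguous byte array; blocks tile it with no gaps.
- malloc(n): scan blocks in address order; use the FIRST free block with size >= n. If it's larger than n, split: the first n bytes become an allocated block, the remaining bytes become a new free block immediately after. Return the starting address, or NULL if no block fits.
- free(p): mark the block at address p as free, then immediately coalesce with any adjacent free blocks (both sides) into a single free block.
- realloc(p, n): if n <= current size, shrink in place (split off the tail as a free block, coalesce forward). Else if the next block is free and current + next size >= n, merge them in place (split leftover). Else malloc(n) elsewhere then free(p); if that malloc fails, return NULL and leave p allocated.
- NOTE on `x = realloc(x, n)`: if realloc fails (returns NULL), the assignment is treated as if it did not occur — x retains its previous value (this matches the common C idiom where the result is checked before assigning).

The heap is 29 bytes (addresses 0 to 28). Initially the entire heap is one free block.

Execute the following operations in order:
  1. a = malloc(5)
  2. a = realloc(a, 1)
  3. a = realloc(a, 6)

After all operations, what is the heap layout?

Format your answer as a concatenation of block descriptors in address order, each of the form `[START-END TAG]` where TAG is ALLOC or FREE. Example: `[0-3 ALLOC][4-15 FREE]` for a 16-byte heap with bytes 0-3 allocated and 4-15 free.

Answer: [0-5 ALLOC][6-28 FREE]

Derivation:
Op 1: a = malloc(5) -> a = 0; heap: [0-4 ALLOC][5-28 FREE]
Op 2: a = realloc(a, 1) -> a = 0; heap: [0-0 ALLOC][1-28 FREE]
Op 3: a = realloc(a, 6) -> a = 0; heap: [0-5 ALLOC][6-28 FREE]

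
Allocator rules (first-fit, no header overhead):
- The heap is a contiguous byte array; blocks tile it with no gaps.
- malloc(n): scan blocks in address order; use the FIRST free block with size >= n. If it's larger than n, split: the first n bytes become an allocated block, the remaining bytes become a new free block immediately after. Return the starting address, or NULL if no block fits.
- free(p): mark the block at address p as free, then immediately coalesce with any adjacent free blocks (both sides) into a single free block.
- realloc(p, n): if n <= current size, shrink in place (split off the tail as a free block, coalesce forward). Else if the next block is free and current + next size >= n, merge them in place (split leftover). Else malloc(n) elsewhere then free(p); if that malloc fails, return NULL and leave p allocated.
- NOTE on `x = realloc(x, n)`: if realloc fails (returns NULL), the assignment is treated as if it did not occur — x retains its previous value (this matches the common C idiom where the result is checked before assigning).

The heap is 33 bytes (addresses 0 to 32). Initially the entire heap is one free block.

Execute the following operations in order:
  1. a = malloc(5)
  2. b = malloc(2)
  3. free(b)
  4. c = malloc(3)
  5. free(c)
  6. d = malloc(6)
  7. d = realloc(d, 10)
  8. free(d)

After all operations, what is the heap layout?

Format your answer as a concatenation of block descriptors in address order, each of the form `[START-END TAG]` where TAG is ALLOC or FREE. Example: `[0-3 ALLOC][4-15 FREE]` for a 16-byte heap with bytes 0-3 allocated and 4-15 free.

Op 1: a = malloc(5) -> a = 0; heap: [0-4 ALLOC][5-32 FREE]
Op 2: b = malloc(2) -> b = 5; heap: [0-4 ALLOC][5-6 ALLOC][7-32 FREE]
Op 3: free(b) -> (freed b); heap: [0-4 ALLOC][5-32 FREE]
Op 4: c = malloc(3) -> c = 5; heap: [0-4 ALLOC][5-7 ALLOC][8-32 FREE]
Op 5: free(c) -> (freed c); heap: [0-4 ALLOC][5-32 FREE]
Op 6: d = malloc(6) -> d = 5; heap: [0-4 ALLOC][5-10 ALLOC][11-32 FREE]
Op 7: d = realloc(d, 10) -> d = 5; heap: [0-4 ALLOC][5-14 ALLOC][15-32 FREE]
Op 8: free(d) -> (freed d); heap: [0-4 ALLOC][5-32 FREE]

Answer: [0-4 ALLOC][5-32 FREE]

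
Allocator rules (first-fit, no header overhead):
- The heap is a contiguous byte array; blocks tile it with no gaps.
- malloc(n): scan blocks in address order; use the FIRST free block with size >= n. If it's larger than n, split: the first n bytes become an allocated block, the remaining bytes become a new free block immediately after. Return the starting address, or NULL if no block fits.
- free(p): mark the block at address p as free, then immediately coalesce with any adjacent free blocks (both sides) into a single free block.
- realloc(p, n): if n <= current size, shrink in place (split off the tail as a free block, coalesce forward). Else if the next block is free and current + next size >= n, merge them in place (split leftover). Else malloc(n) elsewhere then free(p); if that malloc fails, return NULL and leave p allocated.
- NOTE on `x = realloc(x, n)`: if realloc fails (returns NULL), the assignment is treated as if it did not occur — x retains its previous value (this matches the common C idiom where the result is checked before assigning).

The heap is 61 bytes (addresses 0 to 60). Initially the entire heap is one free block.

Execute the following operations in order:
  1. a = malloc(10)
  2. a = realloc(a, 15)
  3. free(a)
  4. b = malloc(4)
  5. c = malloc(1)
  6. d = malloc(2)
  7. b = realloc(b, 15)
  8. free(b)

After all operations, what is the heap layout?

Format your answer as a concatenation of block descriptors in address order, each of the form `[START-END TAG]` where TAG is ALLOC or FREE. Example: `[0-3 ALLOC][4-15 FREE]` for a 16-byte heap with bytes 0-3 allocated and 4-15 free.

Op 1: a = malloc(10) -> a = 0; heap: [0-9 ALLOC][10-60 FREE]
Op 2: a = realloc(a, 15) -> a = 0; heap: [0-14 ALLOC][15-60 FREE]
Op 3: free(a) -> (freed a); heap: [0-60 FREE]
Op 4: b = malloc(4) -> b = 0; heap: [0-3 ALLOC][4-60 FREE]
Op 5: c = malloc(1) -> c = 4; heap: [0-3 ALLOC][4-4 ALLOC][5-60 FREE]
Op 6: d = malloc(2) -> d = 5; heap: [0-3 ALLOC][4-4 ALLOC][5-6 ALLOC][7-60 FREE]
Op 7: b = realloc(b, 15) -> b = 7; heap: [0-3 FREE][4-4 ALLOC][5-6 ALLOC][7-21 ALLOC][22-60 FREE]
Op 8: free(b) -> (freed b); heap: [0-3 FREE][4-4 ALLOC][5-6 ALLOC][7-60 FREE]

Answer: [0-3 FREE][4-4 ALLOC][5-6 ALLOC][7-60 FREE]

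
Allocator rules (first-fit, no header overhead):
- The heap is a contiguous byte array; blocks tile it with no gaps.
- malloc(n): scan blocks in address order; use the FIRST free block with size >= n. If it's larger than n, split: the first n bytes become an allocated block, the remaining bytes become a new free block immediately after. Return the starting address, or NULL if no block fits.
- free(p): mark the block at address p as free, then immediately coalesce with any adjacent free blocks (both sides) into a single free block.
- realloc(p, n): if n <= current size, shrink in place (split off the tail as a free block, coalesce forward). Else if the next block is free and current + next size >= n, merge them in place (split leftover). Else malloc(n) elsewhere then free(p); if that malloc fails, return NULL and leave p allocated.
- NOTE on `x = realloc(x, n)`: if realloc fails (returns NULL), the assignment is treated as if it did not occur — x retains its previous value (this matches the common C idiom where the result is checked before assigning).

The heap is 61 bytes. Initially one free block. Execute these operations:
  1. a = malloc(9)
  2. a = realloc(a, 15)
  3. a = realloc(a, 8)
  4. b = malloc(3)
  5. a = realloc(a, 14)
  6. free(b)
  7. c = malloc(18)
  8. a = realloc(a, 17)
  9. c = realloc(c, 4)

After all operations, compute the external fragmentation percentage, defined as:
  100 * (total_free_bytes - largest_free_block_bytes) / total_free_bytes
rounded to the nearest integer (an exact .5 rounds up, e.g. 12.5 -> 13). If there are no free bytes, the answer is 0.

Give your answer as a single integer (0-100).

Answer: 38

Derivation:
Op 1: a = malloc(9) -> a = 0; heap: [0-8 ALLOC][9-60 FREE]
Op 2: a = realloc(a, 15) -> a = 0; heap: [0-14 ALLOC][15-60 FREE]
Op 3: a = realloc(a, 8) -> a = 0; heap: [0-7 ALLOC][8-60 FREE]
Op 4: b = malloc(3) -> b = 8; heap: [0-7 ALLOC][8-10 ALLOC][11-60 FREE]
Op 5: a = realloc(a, 14) -> a = 11; heap: [0-7 FREE][8-10 ALLOC][11-24 ALLOC][25-60 FREE]
Op 6: free(b) -> (freed b); heap: [0-10 FREE][11-24 ALLOC][25-60 FREE]
Op 7: c = malloc(18) -> c = 25; heap: [0-10 FREE][11-24 ALLOC][25-42 ALLOC][43-60 FREE]
Op 8: a = realloc(a, 17) -> a = 43; heap: [0-24 FREE][25-42 ALLOC][43-59 ALLOC][60-60 FREE]
Op 9: c = realloc(c, 4) -> c = 25; heap: [0-24 FREE][25-28 ALLOC][29-42 FREE][43-59 ALLOC][60-60 FREE]
Free blocks: [25 14 1] total_free=40 largest=25 -> 100*(40-25)/40 = 1500/40 = 37.5 -> rounds to 38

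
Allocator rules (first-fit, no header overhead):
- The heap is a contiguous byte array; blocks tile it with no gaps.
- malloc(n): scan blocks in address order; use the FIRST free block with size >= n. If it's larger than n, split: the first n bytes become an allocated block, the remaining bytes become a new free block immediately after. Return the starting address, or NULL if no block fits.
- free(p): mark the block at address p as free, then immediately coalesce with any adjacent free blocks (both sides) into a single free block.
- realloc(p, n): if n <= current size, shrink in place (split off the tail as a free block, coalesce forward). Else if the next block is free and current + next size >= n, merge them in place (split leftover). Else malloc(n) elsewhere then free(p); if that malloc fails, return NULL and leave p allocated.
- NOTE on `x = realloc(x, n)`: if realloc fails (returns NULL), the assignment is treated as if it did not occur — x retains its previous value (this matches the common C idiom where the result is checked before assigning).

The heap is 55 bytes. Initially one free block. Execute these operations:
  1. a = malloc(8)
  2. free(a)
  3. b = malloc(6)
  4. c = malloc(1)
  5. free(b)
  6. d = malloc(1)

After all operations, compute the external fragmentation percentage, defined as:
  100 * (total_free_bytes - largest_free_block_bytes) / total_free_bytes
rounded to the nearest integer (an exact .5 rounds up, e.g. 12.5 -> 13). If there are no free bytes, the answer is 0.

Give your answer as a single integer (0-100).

Op 1: a = malloc(8) -> a = 0; heap: [0-7 ALLOC][8-54 FREE]
Op 2: free(a) -> (freed a); heap: [0-54 FREE]
Op 3: b = malloc(6) -> b = 0; heap: [0-5 ALLOC][6-54 FREE]
Op 4: c = malloc(1) -> c = 6; heap: [0-5 ALLOC][6-6 ALLOC][7-54 FREE]
Op 5: free(b) -> (freed b); heap: [0-5 FREE][6-6 ALLOC][7-54 FREE]
Op 6: d = malloc(1) -> d = 0; heap: [0-0 ALLOC][1-5 FREE][6-6 ALLOC][7-54 FREE]
Free blocks: [5 48] total_free=53 largest=48 -> 100*(53-48)/53 = 500/53 ≈ 9.434 -> rounds to 9

Answer: 9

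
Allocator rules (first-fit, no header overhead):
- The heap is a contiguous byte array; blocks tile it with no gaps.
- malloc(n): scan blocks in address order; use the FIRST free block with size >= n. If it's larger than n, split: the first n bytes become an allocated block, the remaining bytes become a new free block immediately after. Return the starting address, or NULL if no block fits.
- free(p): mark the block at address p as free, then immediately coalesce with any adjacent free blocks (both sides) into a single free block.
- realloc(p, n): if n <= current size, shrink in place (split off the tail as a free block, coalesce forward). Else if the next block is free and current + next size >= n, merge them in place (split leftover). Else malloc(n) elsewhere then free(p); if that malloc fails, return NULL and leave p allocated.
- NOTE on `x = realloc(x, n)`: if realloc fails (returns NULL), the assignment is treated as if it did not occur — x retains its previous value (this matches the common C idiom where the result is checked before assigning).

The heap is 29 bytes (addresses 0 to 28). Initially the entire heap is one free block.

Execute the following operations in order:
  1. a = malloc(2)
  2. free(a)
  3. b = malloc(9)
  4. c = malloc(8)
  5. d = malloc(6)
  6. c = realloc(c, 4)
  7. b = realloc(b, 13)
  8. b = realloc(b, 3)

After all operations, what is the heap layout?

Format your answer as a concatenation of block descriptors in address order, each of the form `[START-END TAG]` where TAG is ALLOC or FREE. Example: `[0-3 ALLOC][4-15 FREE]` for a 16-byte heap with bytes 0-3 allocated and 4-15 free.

Answer: [0-2 ALLOC][3-8 FREE][9-12 ALLOC][13-16 FREE][17-22 ALLOC][23-28 FREE]

Derivation:
Op 1: a = malloc(2) -> a = 0; heap: [0-1 ALLOC][2-28 FREE]
Op 2: free(a) -> (freed a); heap: [0-28 FREE]
Op 3: b = malloc(9) -> b = 0; heap: [0-8 ALLOC][9-28 FREE]
Op 4: c = malloc(8) -> c = 9; heap: [0-8 ALLOC][9-16 ALLOC][17-28 FREE]
Op 5: d = malloc(6) -> d = 17; heap: [0-8 ALLOC][9-16 ALLOC][17-22 ALLOC][23-28 FREE]
Op 6: c = realloc(c, 4) -> c = 9; heap: [0-8 ALLOC][9-12 ALLOC][13-16 FREE][17-22 ALLOC][23-28 FREE]
Op 7: b = realloc(b, 13) -> NULL (b unchanged); heap: [0-8 ALLOC][9-12 ALLOC][13-16 FREE][17-22 ALLOC][23-28 FREE]
Op 8: b = realloc(b, 3) -> b = 0; heap: [0-2 ALLOC][3-8 FREE][9-12 ALLOC][13-16 FREE][17-22 ALLOC][23-28 FREE]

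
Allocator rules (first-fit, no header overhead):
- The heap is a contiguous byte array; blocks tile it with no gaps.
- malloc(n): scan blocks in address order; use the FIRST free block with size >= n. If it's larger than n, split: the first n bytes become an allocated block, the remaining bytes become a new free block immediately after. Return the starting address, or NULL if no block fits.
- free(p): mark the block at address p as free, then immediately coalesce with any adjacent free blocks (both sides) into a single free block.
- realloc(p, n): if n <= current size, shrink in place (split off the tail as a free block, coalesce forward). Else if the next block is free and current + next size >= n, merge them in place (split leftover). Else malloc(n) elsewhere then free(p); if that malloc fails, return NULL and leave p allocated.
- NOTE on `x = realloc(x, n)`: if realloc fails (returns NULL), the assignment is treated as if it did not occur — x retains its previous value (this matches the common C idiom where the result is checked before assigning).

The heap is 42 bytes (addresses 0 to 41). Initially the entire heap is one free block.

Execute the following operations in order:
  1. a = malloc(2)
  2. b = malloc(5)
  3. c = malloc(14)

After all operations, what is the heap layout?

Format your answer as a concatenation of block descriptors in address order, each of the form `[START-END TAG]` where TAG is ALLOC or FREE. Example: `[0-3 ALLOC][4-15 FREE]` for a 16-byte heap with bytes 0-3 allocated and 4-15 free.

Op 1: a = malloc(2) -> a = 0; heap: [0-1 ALLOC][2-41 FREE]
Op 2: b = malloc(5) -> b = 2; heap: [0-1 ALLOC][2-6 ALLOC][7-41 FREE]
Op 3: c = malloc(14) -> c = 7; heap: [0-1 ALLOC][2-6 ALLOC][7-20 ALLOC][21-41 FREE]

Answer: [0-1 ALLOC][2-6 ALLOC][7-20 ALLOC][21-41 FREE]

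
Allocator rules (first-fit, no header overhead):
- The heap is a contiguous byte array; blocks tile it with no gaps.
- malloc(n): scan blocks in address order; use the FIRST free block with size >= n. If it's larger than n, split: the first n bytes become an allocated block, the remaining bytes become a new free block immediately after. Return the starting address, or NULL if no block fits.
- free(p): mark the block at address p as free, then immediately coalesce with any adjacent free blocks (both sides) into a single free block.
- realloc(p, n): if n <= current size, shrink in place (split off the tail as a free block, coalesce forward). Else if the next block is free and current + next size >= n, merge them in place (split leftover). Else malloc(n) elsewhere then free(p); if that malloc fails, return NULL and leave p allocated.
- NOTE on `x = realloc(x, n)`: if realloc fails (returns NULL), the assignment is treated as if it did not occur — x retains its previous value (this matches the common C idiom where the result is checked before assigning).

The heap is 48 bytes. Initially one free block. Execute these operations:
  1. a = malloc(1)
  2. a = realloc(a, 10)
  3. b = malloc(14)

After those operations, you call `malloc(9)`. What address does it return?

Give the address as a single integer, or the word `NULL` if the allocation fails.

Answer: 24

Derivation:
Op 1: a = malloc(1) -> a = 0; heap: [0-0 ALLOC][1-47 FREE]
Op 2: a = realloc(a, 10) -> a = 0; heap: [0-9 ALLOC][10-47 FREE]
Op 3: b = malloc(14) -> b = 10; heap: [0-9 ALLOC][10-23 ALLOC][24-47 FREE]
malloc(9): first-fit scan over [0-9 ALLOC][10-23 ALLOC][24-47 FREE] -> 24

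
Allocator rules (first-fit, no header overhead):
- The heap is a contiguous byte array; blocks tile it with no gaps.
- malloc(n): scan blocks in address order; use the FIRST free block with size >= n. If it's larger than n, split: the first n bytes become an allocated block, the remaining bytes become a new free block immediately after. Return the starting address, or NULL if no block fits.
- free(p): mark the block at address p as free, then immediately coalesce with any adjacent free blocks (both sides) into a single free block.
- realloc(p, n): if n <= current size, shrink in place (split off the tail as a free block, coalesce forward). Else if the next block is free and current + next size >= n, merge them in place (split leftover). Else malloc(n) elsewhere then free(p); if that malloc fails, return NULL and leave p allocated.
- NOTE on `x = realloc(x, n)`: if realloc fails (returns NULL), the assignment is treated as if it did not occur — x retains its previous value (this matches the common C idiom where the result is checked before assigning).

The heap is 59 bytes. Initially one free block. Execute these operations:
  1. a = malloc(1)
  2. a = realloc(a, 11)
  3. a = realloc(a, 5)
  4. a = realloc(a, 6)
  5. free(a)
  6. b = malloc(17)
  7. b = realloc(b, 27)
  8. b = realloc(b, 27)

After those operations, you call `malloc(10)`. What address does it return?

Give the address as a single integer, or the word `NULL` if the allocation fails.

Op 1: a = malloc(1) -> a = 0; heap: [0-0 ALLOC][1-58 FREE]
Op 2: a = realloc(a, 11) -> a = 0; heap: [0-10 ALLOC][11-58 FREE]
Op 3: a = realloc(a, 5) -> a = 0; heap: [0-4 ALLOC][5-58 FREE]
Op 4: a = realloc(a, 6) -> a = 0; heap: [0-5 ALLOC][6-58 FREE]
Op 5: free(a) -> (freed a); heap: [0-58 FREE]
Op 6: b = malloc(17) -> b = 0; heap: [0-16 ALLOC][17-58 FREE]
Op 7: b = realloc(b, 27) -> b = 0; heap: [0-26 ALLOC][27-58 FREE]
Op 8: b = realloc(b, 27) -> b = 0; heap: [0-26 ALLOC][27-58 FREE]
malloc(10): first-fit scan over [0-26 ALLOC][27-58 FREE] -> 27

Answer: 27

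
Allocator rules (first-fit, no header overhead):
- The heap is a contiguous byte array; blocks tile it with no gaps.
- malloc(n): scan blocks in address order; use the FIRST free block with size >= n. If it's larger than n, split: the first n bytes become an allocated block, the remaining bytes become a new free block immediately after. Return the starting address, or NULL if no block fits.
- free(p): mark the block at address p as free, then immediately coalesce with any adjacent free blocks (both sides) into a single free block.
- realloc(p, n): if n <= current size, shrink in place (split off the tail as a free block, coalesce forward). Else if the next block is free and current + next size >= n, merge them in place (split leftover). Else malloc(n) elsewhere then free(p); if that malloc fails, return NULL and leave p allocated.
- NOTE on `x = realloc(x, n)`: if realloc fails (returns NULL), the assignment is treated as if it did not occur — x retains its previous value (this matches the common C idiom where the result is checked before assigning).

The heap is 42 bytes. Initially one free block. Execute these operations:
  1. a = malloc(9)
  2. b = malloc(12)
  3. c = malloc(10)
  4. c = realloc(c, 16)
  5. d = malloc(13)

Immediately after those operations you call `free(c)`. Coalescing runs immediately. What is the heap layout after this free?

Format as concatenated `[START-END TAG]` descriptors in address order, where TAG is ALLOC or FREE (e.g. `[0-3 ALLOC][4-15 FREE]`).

Op 1: a = malloc(9) -> a = 0; heap: [0-8 ALLOC][9-41 FREE]
Op 2: b = malloc(12) -> b = 9; heap: [0-8 ALLOC][9-20 ALLOC][21-41 FREE]
Op 3: c = malloc(10) -> c = 21; heap: [0-8 ALLOC][9-20 ALLOC][21-30 ALLOC][31-41 FREE]
Op 4: c = realloc(c, 16) -> c = 21; heap: [0-8 ALLOC][9-20 ALLOC][21-36 ALLOC][37-41 FREE]
Op 5: d = malloc(13) -> d = NULL; heap: [0-8 ALLOC][9-20 ALLOC][21-36 ALLOC][37-41 FREE]
free(c): c = 21 -> block [21-36 ALLOC]; mark free, coalesce with adjacent free neighbors -> [0-8 ALLOC][9-20 ALLOC][21-41 FREE]

Answer: [0-8 ALLOC][9-20 ALLOC][21-41 FREE]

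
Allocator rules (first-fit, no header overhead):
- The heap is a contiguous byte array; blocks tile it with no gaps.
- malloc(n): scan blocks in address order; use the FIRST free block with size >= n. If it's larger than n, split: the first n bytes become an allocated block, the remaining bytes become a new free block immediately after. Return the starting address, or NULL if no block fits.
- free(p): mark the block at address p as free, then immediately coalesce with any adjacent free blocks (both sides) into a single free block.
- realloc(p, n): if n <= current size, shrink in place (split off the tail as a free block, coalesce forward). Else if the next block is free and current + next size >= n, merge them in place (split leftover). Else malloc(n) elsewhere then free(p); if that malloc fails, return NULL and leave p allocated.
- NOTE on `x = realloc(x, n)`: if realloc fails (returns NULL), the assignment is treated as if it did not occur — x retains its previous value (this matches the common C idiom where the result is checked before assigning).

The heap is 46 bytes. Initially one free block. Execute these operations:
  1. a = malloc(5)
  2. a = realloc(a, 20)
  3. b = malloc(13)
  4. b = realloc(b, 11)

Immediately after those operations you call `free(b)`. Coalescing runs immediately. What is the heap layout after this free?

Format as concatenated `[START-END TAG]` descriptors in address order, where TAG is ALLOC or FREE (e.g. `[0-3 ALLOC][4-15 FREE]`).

Op 1: a = malloc(5) -> a = 0; heap: [0-4 ALLOC][5-45 FREE]
Op 2: a = realloc(a, 20) -> a = 0; heap: [0-19 ALLOC][20-45 FREE]
Op 3: b = malloc(13) -> b = 20; heap: [0-19 ALLOC][20-32 ALLOC][33-45 FREE]
Op 4: b = realloc(b, 11) -> b = 20; heap: [0-19 ALLOC][20-30 ALLOC][31-45 FREE]
free(b): b = 20 -> block [20-30 ALLOC]; mark free, coalesce with adjacent free neighbors -> [0-19 ALLOC][20-45 FREE]

Answer: [0-19 ALLOC][20-45 FREE]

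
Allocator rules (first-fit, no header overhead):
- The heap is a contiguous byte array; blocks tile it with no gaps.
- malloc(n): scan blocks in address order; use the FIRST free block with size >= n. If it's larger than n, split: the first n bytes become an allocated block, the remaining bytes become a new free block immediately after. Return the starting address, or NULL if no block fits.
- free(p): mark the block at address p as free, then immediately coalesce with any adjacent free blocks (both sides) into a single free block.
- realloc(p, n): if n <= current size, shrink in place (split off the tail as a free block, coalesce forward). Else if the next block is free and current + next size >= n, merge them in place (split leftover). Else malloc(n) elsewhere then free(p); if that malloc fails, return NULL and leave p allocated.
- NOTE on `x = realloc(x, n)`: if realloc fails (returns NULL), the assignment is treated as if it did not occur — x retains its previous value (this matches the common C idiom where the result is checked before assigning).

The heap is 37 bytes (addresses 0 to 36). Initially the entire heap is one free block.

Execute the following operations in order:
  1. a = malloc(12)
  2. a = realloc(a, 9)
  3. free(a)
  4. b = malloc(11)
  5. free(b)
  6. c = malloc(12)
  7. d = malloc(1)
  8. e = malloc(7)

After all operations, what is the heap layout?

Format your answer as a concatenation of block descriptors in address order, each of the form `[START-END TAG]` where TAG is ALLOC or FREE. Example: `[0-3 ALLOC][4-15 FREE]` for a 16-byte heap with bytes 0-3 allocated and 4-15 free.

Op 1: a = malloc(12) -> a = 0; heap: [0-11 ALLOC][12-36 FREE]
Op 2: a = realloc(a, 9) -> a = 0; heap: [0-8 ALLOC][9-36 FREE]
Op 3: free(a) -> (freed a); heap: [0-36 FREE]
Op 4: b = malloc(11) -> b = 0; heap: [0-10 ALLOC][11-36 FREE]
Op 5: free(b) -> (freed b); heap: [0-36 FREE]
Op 6: c = malloc(12) -> c = 0; heap: [0-11 ALLOC][12-36 FREE]
Op 7: d = malloc(1) -> d = 12; heap: [0-11 ALLOC][12-12 ALLOC][13-36 FREE]
Op 8: e = malloc(7) -> e = 13; heap: [0-11 ALLOC][12-12 ALLOC][13-19 ALLOC][20-36 FREE]

Answer: [0-11 ALLOC][12-12 ALLOC][13-19 ALLOC][20-36 FREE]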